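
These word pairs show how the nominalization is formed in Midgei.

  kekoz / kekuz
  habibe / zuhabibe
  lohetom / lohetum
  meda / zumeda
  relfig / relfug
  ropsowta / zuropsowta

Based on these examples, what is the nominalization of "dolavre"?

ropsowta and relfig both begin with r- yet inflect differently (zuropsowta, relfug), so the first letter is not what conditions the rule; whether the stem ends in a vowel or a consonant is.
"dolavre" ends in a vowel. The stems ending in a vowel (meda → zumeda, habibe → zuhabibe, ropsowta → zuropsowta) add the prefix zu-.
So dolavre → zudolavre.

zudolavre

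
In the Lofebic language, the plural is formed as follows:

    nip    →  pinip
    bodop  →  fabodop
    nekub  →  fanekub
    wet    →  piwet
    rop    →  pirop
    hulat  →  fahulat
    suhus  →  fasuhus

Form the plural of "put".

wet and hulat both end in -t yet inflect differently (piwet, fahulat), so the final letter is not what conditions the rule; the number of vowels is.
"put" has 1 vowel. The stems with 1 vowel (rop → pirop, nip → pinip, wet → piwet) add the prefix pi-.
So put → piput.

piput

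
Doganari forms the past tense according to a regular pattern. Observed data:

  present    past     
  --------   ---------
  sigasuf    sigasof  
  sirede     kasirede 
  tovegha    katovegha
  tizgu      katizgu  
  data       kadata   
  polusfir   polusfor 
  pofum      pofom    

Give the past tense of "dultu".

"dultu" ends in a vowel. The stems ending in a vowel (sirede → kasirede, tizgu → katizgu, data → kadata) add the prefix ka-.
The other pattern: stems ending in a consonant change the last vowel to 'o'.
So dultu → kadultu.

kadultu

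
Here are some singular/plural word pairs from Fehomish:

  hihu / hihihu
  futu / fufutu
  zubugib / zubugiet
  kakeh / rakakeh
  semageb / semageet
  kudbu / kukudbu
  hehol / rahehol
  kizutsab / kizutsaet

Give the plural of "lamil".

semageb and kakeh both have last vowel 'e' yet inflect differently (semageet, rakakeh), so the last vowel is not what conditions the rule; the final letter is.
"lamil" ends in -l. The one such stem in the data (hehol → rahehol) adds the prefix ra-, so the same rule applies.
So lamil → ralamil.

ralamil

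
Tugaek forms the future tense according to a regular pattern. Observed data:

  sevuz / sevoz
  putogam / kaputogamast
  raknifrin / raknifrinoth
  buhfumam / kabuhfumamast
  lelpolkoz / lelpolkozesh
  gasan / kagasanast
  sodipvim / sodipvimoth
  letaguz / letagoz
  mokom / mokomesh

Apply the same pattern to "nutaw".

kanutawast

mokom and putogam both end in -m yet inflect differently (mokomesh, kaputogamast), so the final letter is not what conditions the rule; the last vowel is.
"nutaw" has last vowel 'a'. The stems whose last vowel is 'a' (putogam → kaputogamast, buhfumam → kabuhfumamast, gasan → kagasanast) add ka- … -ast around the stem.
The other patterns: stems whose last vowel is 'o' add -esh; stems whose last vowel is 'u' change the last vowel to 'o'; stems whose last vowel is 'i' add -oth.
So nutaw → kanutawast.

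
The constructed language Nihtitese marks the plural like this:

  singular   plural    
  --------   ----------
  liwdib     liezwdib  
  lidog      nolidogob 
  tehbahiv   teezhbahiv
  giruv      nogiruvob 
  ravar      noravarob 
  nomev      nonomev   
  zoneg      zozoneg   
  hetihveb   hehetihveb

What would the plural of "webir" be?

weezbir

tehbahiv and nomev both end in -v yet inflect differently (teezhbahiv, nonomev), so the final letter is not what conditions the rule; the last vowel is.
"webir" has last vowel 'i'. The stems whose last vowel is 'i' (tehbahiv → teezhbahiv, liwdib → liezwdib) insert -ez- after the first vowel.
The other patterns: stems whose last vowel is 'e' repeat the first consonant+vowel as a prefix; stems whose last vowel is 'a', 'o' or 'u' add no- … -ob around the stem.
So webir → weezbir.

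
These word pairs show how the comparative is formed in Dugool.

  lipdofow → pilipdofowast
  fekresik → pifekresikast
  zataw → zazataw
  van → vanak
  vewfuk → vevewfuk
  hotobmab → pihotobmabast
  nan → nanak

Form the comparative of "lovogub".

zataw and lipdofow both end in -w yet inflect differently (zazataw, pilipdofowast), so the final letter is not what conditions the rule; the number of vowels is.
"lovogub" has 3 vowels. The stems with 3 vowels (hotobmab → pihotobmabast, lipdofow → pilipdofowast, fekresik → pifekresikast) add pi- … -ast around the stem.
The other patterns: stems with 1 vowel add -ak; stems with 2 vowels repeat the first consonant+vowel as a prefix.
So lovogub → pilovogubast.

pilovogubast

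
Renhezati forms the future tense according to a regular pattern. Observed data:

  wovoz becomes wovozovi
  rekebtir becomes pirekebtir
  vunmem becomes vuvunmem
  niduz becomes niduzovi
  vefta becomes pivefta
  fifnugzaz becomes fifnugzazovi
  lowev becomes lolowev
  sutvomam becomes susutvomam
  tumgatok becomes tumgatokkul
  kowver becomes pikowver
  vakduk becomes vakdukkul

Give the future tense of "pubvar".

pipubvar

tumgatok and wovoz both have last vowel 'o' yet inflect differently (tumgatokkul, wovozovi), so the last vowel is not what conditions the rule; the final letter is.
"pubvar" ends in -r. The stems ending in -r (rekebtir → pirekebtir, kowver → pikowver) add the prefix pi-.
The other patterns: stems ending in -m or -v repeat the first consonant+vowel as a prefix; stems ending in -k double the final consonant and add -ul; stems ending in -z add -ovi.
So pubvar → pipubvar.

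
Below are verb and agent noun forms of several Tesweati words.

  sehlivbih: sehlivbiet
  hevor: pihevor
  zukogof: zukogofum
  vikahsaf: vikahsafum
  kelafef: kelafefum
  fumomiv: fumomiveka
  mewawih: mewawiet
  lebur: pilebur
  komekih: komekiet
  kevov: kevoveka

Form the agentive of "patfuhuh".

patfuhuet

"patfuhuh" ends in -h. The stems ending in -h (sehlivbih → sehlivbiet, komekih → komekiet, mewawih → mewawiet) drop the final letter and add -et.
The other patterns: stems ending in -v add -eka; stems ending in -f add -um; stems ending in -r add the prefix pi-.
So patfuhuh → patfuhuet.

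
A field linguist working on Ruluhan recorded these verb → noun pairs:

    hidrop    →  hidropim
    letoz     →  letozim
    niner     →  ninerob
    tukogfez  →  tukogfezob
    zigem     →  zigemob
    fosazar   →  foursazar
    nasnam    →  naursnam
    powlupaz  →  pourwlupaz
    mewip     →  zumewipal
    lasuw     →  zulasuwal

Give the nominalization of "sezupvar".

seurzupvar

letoz and tukogfez both end in -z yet inflect differently (letozim, tukogfezob), so the final letter is not what conditions the rule; the last vowel is.
"sezupvar" has last vowel 'a'. The stems whose last vowel is 'a' (fosazar → foursazar, nasnam → naursnam, powlupaz → pourwlupaz) insert -ur- after the first vowel.
So sezupvar → seurzupvar.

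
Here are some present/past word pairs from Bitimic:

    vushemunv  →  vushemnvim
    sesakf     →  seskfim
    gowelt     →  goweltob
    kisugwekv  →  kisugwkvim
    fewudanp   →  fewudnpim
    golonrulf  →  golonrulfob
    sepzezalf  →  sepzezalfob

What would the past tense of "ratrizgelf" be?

ratrizgelfob

sepzezalf and sesakf both end in -f yet inflect differently (sepzezalfob, seskfim), so the final letter is not what conditions the rule; the second-to-last letter is.
"ratrizgelf" has second-to-last letter 'l'. The stems whose second-to-last letter is 'l' (sepzezalf → sepzezalfob, gowelt → goweltob, golonrulf → golonrulfob) add -ob.
So ratrizgelf → ratrizgelfob.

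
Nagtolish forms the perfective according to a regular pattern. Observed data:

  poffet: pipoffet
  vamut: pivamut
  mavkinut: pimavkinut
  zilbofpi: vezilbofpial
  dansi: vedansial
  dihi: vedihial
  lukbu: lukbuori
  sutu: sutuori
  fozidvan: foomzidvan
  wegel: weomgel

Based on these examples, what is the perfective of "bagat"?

pibagat

vamut and lukbu both have last vowel 'u' yet inflect differently (pivamut, lukbuori), so the last vowel is not what conditions the rule; the final letter is.
"bagat" ends in -t. The stems ending in -t (poffet → pipoffet, vamut → pivamut, mavkinut → pimavkinut) add the prefix pi-.
The other patterns: stems ending in -i add ve- … -al around the stem; stems ending in -u add -ori; stems ending in -l or -n insert -om- after the first vowel.
So bagat → pibagat.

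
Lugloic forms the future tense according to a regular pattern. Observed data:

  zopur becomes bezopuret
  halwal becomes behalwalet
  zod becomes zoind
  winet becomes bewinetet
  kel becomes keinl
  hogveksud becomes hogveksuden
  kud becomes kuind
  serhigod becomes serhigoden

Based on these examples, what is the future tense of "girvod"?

begirvodet

kel and halwal both end in -l yet inflect differently (keinl, behalwalet), so the final letter is not what conditions the rule; the number of vowels is.
"girvod" has 2 vowels. The stems with 2 vowels (zopur → bezopuret, winet → bewinetet, halwal → behalwalet) add be- … -et around the stem.
The other patterns: stems with 1 vowel insert -in- after the first vowel; stems with 3 vowels add -en.
So girvod → begirvodet.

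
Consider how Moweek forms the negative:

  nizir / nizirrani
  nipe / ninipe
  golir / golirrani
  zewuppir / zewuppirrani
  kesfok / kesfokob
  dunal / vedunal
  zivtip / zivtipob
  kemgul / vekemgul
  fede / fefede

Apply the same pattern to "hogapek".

hogapekob

"hogapek" ends in -k. The one such stem in the data (kesfok → kesfokob) adds -ob, so the same rule applies.
The other patterns: stems ending in -e repeat the first consonant+vowel as a prefix; stems ending in -r double the final consonant and add -ani; stems ending in -l add the prefix ve-.
So hogapek → hogapekob.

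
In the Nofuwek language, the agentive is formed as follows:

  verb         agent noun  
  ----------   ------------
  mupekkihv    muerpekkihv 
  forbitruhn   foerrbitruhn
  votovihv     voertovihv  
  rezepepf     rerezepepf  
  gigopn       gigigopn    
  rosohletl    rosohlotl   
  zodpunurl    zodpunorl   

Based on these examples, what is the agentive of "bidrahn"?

forbitruhn and gigopn both end in -n yet inflect differently (foerrbitruhn, gigigopn), so the final letter is not what conditions the rule; the second-to-last letter is.
"bidrahn" has second-to-last letter 'h'. The stems whose second-to-last letter is 'h' (mupekkihv → muerpekkihv, forbitruhn → foerrbitruhn, votovihv → voertovihv) insert -er- after the first vowel.
The other patterns: stems whose second-to-last letter is 'p' repeat the first consonant+vowel as a prefix; stems whose second-to-last letter is 'r' or 't' change the last vowel to 'o'.
So bidrahn → bierdrahn.

bierdrahn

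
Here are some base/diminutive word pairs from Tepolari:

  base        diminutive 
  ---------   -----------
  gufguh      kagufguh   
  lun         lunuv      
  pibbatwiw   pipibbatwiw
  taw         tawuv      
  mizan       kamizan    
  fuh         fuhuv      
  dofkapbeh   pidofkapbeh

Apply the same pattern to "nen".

nenuv

lun and mizan both end in -n yet inflect differently (lunuv, kamizan), so the final letter is not what conditions the rule; the number of vowels is.
"nen" has 1 vowel. The stems with 1 vowel (lun → lunuv, taw → tawuv, fuh → fuhuv) add -uv.
The other patterns: stems with 2 vowels add the prefix ka-; stems with 3 vowels add the prefix pi-.
So nen → nenuv.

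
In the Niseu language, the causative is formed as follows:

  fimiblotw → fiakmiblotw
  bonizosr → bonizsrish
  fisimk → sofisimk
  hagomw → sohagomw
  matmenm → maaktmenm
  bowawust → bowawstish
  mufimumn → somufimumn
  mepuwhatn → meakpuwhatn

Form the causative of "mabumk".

mufimumn and mepuwhatn both end in -n yet inflect differently (somufimumn, meakpuwhatn), so the final letter is not what conditions the rule; the second-to-last letter is.
"mabumk" has second-to-last letter 'm'. The stems whose second-to-last letter is 'm' (fisimk → sofisimk, mufimumn → somufimumn, hagomw → sohagomw) add the prefix so-.
The other patterns: stems whose second-to-last letter is 's' delete the last vowel and add -ish; stems whose second-to-last letter is 'n' or 't' insert -ak- after the first vowel.
So mabumk → somabumk.

somabumk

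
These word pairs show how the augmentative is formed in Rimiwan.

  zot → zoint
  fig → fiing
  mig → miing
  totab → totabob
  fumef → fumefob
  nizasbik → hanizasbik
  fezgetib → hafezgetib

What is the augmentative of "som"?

totab and fezgetib both end in -b yet inflect differently (totabob, hafezgetib), so the final letter is not what conditions the rule; the number of vowels is.
"som" has 1 vowel. The stems with 1 vowel (zot → zoint, fig → fiing, mig → miing) insert -in- after the first vowel.
So som → soinm.

soinm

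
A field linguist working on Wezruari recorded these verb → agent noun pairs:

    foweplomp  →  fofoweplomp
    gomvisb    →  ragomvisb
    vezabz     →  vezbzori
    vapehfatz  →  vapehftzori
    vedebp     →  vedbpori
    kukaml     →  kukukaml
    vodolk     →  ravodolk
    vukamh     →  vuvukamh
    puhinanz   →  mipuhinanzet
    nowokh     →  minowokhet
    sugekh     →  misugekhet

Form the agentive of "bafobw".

"bafobw" has second-to-last letter 'b'. The stems whose second-to-last letter is 'b' (vezabz → vezbzori, vedebp → vedbpori) delete the last vowel and add -ori.
So bafobw → bafbwori.

bafbwori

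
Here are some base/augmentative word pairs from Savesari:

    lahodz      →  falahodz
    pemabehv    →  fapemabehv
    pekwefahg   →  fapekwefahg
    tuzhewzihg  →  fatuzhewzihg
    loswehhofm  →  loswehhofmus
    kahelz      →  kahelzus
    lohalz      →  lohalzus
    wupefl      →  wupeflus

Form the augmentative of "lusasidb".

falusasidb

lahodz and kahelz both end in -z yet inflect differently (falahodz, kahelzus), so the final letter is not what conditions the rule; the second-to-last letter is.
"lusasidb" has second-to-last letter 'd'. The one such stem in the data (lahodz → falahodz) adds the prefix fa-, so the same rule applies.
So lusasidb → falusasidb.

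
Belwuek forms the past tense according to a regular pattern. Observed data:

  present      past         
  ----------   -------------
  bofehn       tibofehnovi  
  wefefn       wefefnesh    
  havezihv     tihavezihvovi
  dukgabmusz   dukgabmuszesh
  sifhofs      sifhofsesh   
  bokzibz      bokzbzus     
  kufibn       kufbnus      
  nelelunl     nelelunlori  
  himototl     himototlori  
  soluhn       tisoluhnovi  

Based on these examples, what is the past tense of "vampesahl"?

tivampesahlovi

"vampesahl" has second-to-last letter 'h'. The stems whose second-to-last letter is 'h' (bofehn → tibofehnovi, havezihv → tihavezihvovi, soluhn → tisoluhnovi) add ti- … -ovi around the stem.
The other patterns: stems whose second-to-last letter is 'n' or 't' add -ori; stems whose second-to-last letter is 'b' delete the last vowel and add -us; stems whose second-to-last letter is 'f' or 's' add -esh.
So vampesahl → tivampesahlovi.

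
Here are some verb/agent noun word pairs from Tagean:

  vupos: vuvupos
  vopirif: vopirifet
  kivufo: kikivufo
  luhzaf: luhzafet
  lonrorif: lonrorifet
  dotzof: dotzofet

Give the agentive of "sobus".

sosobus

dotzof and vupos both have last vowel 'o' yet inflect differently (dotzofet, vuvupos), so the last vowel is not what conditions the rule; the final letter is.
"sobus" ends in -s. The one such stem in the data (vupos → vuvupos) repeats the first consonant+vowel as a prefix (as does kivufo), so the same rule applies.
So sobus → sosobus.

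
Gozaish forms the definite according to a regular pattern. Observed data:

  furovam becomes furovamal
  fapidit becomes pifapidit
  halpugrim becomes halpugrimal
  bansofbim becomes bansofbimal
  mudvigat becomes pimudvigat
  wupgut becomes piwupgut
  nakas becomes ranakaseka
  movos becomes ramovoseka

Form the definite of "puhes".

mudvigat and nakas both have last vowel 'a' yet inflect differently (pimudvigat, ranakaseka), so the last vowel is not what conditions the rule; the final letter is.
"puhes" ends in -s. The stems ending in -s (movos → ramovoseka, nakas → ranakaseka) add ra- … -eka around the stem.
So puhes → rapuheseka.

rapuheseka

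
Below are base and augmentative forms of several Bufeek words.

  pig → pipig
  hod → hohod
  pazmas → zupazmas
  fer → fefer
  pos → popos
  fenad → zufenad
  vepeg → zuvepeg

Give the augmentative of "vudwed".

"vudwed" has 2 vowels. The stems with 2 vowels (vepeg → zuvepeg, fenad → zufenad, pazmas → zupazmas) add the prefix zu-.
So vudwed → zuvudwed.

zuvudwed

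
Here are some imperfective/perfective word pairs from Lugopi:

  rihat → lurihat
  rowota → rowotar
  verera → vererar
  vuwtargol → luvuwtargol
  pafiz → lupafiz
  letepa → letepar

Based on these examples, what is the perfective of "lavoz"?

rihat and letepa both have last vowel 'a' yet inflect differently (lurihat, letepar), so the last vowel is not what conditions the rule; whether the stem ends in a vowel or a consonant is.
"lavoz" ends in a consonant. The stems ending in a consonant (vuwtargol → luvuwtargol, pafiz → lupafiz, rihat → lurihat) add the prefix lu-.
So lavoz → lulavoz.

lulavoz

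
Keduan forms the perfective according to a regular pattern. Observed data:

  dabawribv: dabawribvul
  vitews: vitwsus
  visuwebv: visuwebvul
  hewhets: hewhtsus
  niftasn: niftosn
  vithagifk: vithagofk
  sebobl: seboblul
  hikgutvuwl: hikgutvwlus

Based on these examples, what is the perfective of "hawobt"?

sebobl and hikgutvuwl both end in -l yet inflect differently (seboblul, hikgutvwlus), so the final letter is not what conditions the rule; the second-to-last letter is.
"hawobt" has second-to-last letter 'b'. The stems whose second-to-last letter is 'b' (sebobl → seboblul, dabawribv → dabawribvul, visuwebv → visuwebvul) add -ul.
So hawobt → hawobtul.

hawobtul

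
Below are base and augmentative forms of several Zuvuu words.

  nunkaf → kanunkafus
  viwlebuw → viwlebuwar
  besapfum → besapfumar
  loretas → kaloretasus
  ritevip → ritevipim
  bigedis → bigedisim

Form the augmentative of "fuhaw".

"fuhaw" has last vowel 'a'. The stems whose last vowel is 'a' (nunkaf → kanunkafus, loretas → kaloretasus) add ka- … -us around the stem.
So fuhaw → kafuhawus.

kafuhawus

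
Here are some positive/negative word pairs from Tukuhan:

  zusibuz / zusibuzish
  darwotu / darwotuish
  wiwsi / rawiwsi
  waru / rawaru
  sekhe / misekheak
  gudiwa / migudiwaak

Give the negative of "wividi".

rawividi

darwotu and waru both end in -u yet inflect differently (darwotuish, rawaru), so the final letter is not what conditions the rule; the first letter is.
"wividi" begins with w-. The stems beginning with w- (wiwsi → rawiwsi, waru → rawaru) add the prefix ra-.
So wividi → rawividi.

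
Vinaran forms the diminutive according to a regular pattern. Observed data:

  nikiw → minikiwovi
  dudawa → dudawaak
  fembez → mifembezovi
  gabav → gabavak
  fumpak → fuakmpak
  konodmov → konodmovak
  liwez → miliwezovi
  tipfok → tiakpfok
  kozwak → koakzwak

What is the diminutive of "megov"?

megovak

konodmov and tipfok both have last vowel 'o' yet inflect differently (konodmovak, tiakpfok), so the last vowel is not what conditions the rule; the final letter is.
"megov" ends in -v. The stems ending in -v (gabav → gabavak, konodmov → konodmovak) add -ak.
The other patterns: stems ending in -k insert -ak- after the first vowel; stems ending in -w or -z add mi- … -ovi around the stem.
So megov → megovak.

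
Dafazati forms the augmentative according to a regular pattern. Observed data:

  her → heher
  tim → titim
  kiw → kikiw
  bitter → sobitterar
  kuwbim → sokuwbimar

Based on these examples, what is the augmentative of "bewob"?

"bewob" has 2 vowels. The stems with 2 vowels (bitter → sobitterar, kuwbim → sokuwbimar) add so- … -ar around the stem.
The other pattern: stems with 1 vowel repeat the first consonant+vowel as a prefix.
So bewob → sobewobar.

sobewobar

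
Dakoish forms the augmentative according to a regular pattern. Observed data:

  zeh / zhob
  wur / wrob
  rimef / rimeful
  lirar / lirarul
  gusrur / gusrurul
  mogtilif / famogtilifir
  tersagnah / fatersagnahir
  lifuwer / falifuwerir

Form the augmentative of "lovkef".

lovkeful

wur and lirar both end in -r yet inflect differently (wrob, lirarul), so the final letter is not what conditions the rule; the number of vowels is.
"lovkef" has 2 vowels. The stems with 2 vowels (rimef → rimeful, lirar → lirarul, gusrur → gusrurul) add -ul.
So lovkef → lovkeful.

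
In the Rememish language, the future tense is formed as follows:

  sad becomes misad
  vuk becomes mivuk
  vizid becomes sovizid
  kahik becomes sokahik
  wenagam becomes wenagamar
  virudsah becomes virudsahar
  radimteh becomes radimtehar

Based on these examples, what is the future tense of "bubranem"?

bubranemar

sad and vizid both end in -d yet inflect differently (misad, sovizid), so the final letter is not what conditions the rule; the number of vowels is.
"bubranem" has 3 vowels. The stems with 3 vowels (radimteh → radimtehar, virudsah → virudsahar, wenagam → wenagamar) add -ar.
So bubranem → bubranemar.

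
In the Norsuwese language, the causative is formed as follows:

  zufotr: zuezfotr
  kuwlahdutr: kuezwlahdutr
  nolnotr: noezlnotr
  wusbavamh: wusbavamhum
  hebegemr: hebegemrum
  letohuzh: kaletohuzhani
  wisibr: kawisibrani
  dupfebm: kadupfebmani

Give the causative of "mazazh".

"mazazh" has second-to-last letter 'z'. The one such stem in the data (letohuzh → kaletohuzhani) adds ka- … -ani around the stem, so the same rule applies.
The other patterns: stems whose second-to-last letter is 't' insert -ez- after the first vowel; stems whose second-to-last letter is 'm' add -um.
So mazazh → kamazazhani.

kamazazhani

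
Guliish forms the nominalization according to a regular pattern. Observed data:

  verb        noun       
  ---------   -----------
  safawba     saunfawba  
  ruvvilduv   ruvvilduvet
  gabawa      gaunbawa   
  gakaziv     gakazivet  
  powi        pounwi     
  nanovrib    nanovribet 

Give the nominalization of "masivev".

masivevet

"masivev" ends in a consonant. The stems ending in a consonant (gakaziv → gakazivet, ruvvilduv → ruvvilduvet, nanovrib → nanovribet) add -et.
So masivev → masivevet.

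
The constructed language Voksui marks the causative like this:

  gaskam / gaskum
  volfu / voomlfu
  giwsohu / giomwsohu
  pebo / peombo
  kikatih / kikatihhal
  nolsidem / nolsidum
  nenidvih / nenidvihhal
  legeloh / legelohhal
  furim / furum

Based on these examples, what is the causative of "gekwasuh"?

gekwasuhhal

furim and nenidvih both have last vowel 'i' yet inflect differently (furum, nenidvihhal), so the last vowel is not what conditions the rule; the final letter is.
"gekwasuh" ends in -h. The stems ending in -h (nenidvih → nenidvihhal, legeloh → legelohhal, kikatih → kikatihhal) double the final consonant and add -al.
The other patterns: stems ending in -m change the last vowel to 'u'; stems ending in -o or -u insert -om- after the first vowel.
So gekwasuh → gekwasuhhal.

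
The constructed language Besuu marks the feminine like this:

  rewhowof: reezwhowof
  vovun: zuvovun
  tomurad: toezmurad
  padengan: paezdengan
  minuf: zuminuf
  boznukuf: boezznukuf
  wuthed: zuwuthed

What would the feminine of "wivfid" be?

"wivfid" has 2 vowels. The stems with 2 vowels (wuthed → zuwuthed, vovun → zuvovun, minuf → zuminuf) add the prefix zu-.
The other pattern: stems with 3 vowels insert -ez- after the first vowel.
So wivfid → zuwivfid.

zuwivfid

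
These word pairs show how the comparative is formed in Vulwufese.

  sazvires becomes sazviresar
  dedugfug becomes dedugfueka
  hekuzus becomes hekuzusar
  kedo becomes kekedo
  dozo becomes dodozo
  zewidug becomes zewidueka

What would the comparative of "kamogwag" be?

kamogwaeka

zewidug and hekuzus both have last vowel 'u' yet inflect differently (zewidueka, hekuzusar), so the last vowel is not what conditions the rule; the final letter is.
"kamogwag" ends in -g. The stems ending in -g (zewidug → zewidueka, dedugfug → dedugfueka) drop the final letter and add -eka.
The other patterns: stems ending in -s add -ar; stems ending in -o repeat the first consonant+vowel as a prefix.
So kamogwag → kamogwaeka.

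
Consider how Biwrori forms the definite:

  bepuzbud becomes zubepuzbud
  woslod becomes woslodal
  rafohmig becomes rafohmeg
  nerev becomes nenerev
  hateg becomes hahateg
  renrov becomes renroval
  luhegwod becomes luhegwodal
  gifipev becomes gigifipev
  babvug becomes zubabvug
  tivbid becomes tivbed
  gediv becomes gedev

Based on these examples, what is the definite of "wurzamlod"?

"wurzamlod" has last vowel 'o'. The stems whose last vowel is 'o' (woslod → woslodal, luhegwod → luhegwodal, renrov → renroval) add -al.
The other patterns: stems whose last vowel is 'i' change the last vowel to 'e'; stems whose last vowel is 'e' repeat the first consonant+vowel as a prefix; stems whose last vowel is 'u' add the prefix zu-.
So wurzamlod → wurzamlodal.

wurzamlodal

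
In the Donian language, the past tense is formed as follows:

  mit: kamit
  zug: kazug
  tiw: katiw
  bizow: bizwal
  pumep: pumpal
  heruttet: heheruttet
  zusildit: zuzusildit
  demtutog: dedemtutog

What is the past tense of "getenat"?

gegetenat

tiw and bizow both end in -w yet inflect differently (katiw, bizwal), so the final letter is not what conditions the rule; the number of vowels is.
"getenat" has 3 vowels. The stems with 3 vowels (heruttet → heheruttet, zusildit → zuzusildit, demtutog → dedemtutog) repeat the first consonant+vowel as a prefix.
So getenat → gegetenat.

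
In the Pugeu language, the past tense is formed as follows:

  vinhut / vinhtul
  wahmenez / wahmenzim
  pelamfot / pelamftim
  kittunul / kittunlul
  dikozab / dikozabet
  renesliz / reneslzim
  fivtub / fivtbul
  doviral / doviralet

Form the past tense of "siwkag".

dikozab and fivtub both end in -b yet inflect differently (dikozabet, fivtbul), so the final letter is not what conditions the rule; the last vowel is.
"siwkag" has last vowel 'a'. The stems whose last vowel is 'a' (doviral → doviralet, dikozab → dikozabet) add -et.
So siwkag → siwkaget.

siwkaget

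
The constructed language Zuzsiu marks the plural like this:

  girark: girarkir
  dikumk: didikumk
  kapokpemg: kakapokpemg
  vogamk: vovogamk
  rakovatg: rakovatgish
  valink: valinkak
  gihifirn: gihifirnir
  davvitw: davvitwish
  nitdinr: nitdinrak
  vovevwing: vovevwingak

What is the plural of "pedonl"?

rakovatg and kapokpemg both end in -g yet inflect differently (rakovatgish, kakapokpemg), so the final letter is not what conditions the rule; the second-to-last letter is.
"pedonl" has second-to-last letter 'n'. The stems whose second-to-last letter is 'n' (nitdinr → nitdinrak, vovevwing → vovevwingak, valink → valinkak) add -ak.
So pedonl → pedonlak.

pedonlak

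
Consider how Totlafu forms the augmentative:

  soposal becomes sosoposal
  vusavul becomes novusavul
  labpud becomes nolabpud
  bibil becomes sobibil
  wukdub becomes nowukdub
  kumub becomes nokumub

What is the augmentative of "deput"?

nodeput

vusavul and bibil both end in -l yet inflect differently (novusavul, sobibil), so the final letter is not what conditions the rule; the last vowel is.
"deput" has last vowel 'u'. The stems whose last vowel is 'u' (labpud → nolabpud, vusavul → novusavul, wukdub → nowukdub) add the prefix no-.
The other pattern: stems whose last vowel is 'a' or 'i' add the prefix so-.
So deput → nodeput.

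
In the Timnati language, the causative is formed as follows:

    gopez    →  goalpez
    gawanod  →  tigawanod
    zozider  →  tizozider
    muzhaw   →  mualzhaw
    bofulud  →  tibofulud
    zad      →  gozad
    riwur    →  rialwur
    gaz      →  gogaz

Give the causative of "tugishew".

gaz and gopez both end in -z yet inflect differently (gogaz, goalpez), so the final letter is not what conditions the rule; the number of vowels is.
"tugishew" has 3 vowels. The stems with 3 vowels (zozider → tizozider, bofulud → tibofulud, gawanod → tigawanod) add the prefix ti-.
The other patterns: stems with 1 vowel add the prefix go-; stems with 2 vowels insert -al- after the first vowel.
So tugishew → titugishew.

titugishew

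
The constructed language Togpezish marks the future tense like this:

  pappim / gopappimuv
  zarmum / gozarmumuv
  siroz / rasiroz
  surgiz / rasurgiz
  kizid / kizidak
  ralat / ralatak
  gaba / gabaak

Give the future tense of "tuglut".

tuglutak

"tuglut" ends in -t. The one such stem in the data (ralat → ralatak) adds -ak, so the same rule applies.
So tuglut → tuglutak.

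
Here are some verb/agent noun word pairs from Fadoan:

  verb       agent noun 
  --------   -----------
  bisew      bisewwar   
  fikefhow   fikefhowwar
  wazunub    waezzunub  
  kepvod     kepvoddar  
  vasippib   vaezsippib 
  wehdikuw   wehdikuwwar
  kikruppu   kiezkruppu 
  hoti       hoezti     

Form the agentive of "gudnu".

guezdnu

wehdikuw and wazunub both have last vowel 'u' yet inflect differently (wehdikuwwar, waezzunub), so the last vowel is not what conditions the rule; the final letter is.
"gudnu" ends in -u. The one such stem in the data (kikruppu → kiezkruppu) inserts -ez- after the first vowel (as do hoti, wazunub), so the same rule applies.
So gudnu → guezdnu.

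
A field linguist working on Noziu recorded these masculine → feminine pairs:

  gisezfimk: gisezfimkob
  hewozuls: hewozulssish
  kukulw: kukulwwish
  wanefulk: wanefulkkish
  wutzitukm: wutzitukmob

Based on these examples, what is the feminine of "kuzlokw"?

wanefulk and gisezfimk both end in -k yet inflect differently (wanefulkkish, gisezfimkob), so the final letter is not what conditions the rule; the second-to-last letter is.
"kuzlokw" has second-to-last letter 'k'. The one such stem in the data (wutzitukm → wutzitukmob) adds -ob, so the same rule applies.
The other pattern: stems whose second-to-last letter is 'l' double the final consonant and add -ish.
So kuzlokw → kuzlokwob.

kuzlokwob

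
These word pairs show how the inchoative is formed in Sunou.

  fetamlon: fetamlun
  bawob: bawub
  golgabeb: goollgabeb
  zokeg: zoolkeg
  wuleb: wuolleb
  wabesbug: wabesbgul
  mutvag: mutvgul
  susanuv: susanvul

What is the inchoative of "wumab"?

bawob and golgabeb both end in -b yet inflect differently (bawub, goollgabeb), so the final letter is not what conditions the rule; the last vowel is.
"wumab" has last vowel 'a'. The one such stem in the data (mutvag → mutvgul) deletes the last vowel and adds -ul (as do wabesbug, susanuv), so the same rule applies.
The other patterns: stems whose last vowel is 'o' change the last vowel to 'u'; stems whose last vowel is 'e' insert -ol- after the first vowel.
So wumab → wumbul.

wumbul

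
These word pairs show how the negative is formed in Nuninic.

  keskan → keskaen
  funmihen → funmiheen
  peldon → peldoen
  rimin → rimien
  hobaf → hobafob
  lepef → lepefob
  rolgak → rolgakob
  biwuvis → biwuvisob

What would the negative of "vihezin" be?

keskan and hobaf both have last vowel 'a' yet inflect differently (keskaen, hobafob), so the last vowel is not what conditions the rule; the final letter is.
"vihezin" ends in -n. The stems ending in -n (keskan → keskaen, funmihen → funmiheen, peldon → peldoen) drop the final letter and add -en.
The other pattern: stems ending in -f, -k or -s add -ob.
So vihezin → vihezien.

vihezien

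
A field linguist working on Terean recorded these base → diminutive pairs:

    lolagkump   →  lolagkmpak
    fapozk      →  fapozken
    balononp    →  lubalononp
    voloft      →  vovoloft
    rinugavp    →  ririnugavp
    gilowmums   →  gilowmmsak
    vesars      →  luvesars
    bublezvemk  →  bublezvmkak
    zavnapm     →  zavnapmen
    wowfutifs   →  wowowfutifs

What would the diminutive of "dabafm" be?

bublezvemk and fapozk both end in -k yet inflect differently (bublezvmkak, fapozken), so the final letter is not what conditions the rule; the second-to-last letter is.
"dabafm" has second-to-last letter 'f'. The stems whose second-to-last letter is 'f' (voloft → vovoloft, wowfutifs → wowowfutifs) repeat the first consonant+vowel as a prefix.
So dabafm → dadabafm.

dadabafm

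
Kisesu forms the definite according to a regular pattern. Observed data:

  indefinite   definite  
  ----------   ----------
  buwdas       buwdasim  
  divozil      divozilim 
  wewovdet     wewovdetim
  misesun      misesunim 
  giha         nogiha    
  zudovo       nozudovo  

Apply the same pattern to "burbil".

burbilim

buwdas and giha both have last vowel 'a' yet inflect differently (buwdasim, nogiha), so the last vowel is not what conditions the rule; whether the stem ends in a vowel or a consonant is.
"burbil" ends in a consonant. The stems ending in a consonant (buwdas → buwdasim, divozil → divozilim, wewovdet → wewovdetim) add -im.
The other pattern: stems ending in a vowel add the prefix no-.
So burbil → burbilim.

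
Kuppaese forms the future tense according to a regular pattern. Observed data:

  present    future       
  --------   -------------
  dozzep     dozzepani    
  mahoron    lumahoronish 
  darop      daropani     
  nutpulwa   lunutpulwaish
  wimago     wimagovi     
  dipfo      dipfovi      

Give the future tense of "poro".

porovi

dipfo and mahoron both have last vowel 'o' yet inflect differently (dipfovi, lumahoronish), so the last vowel is not what conditions the rule; the final letter is.
"poro" ends in -o. The stems ending in -o (dipfo → dipfovi, wimago → wimagovi) drop the final letter and add -ovi.
The other patterns: stems ending in -a or -n add lu- … -ish around the stem; stems ending in -p add -ani.
So poro → porovi.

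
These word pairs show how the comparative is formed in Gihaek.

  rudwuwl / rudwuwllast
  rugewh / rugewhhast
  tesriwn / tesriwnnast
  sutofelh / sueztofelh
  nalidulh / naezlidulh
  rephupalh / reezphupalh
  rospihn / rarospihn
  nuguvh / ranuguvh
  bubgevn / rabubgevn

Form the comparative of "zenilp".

zeeznilp

rugewh and sutofelh both end in -h yet inflect differently (rugewhhast, sueztofelh), so the final letter is not what conditions the rule; the second-to-last letter is.
"zenilp" has second-to-last letter 'l'. The stems whose second-to-last letter is 'l' (sutofelh → sueztofelh, nalidulh → naezlidulh, rephupalh → reezphupalh) insert -ez- after the first vowel.
The other patterns: stems whose second-to-last letter is 'w' double the final consonant and add -ast; stems whose second-to-last letter is 'h' or 'v' add the prefix ra-.
So zenilp → zeeznilp.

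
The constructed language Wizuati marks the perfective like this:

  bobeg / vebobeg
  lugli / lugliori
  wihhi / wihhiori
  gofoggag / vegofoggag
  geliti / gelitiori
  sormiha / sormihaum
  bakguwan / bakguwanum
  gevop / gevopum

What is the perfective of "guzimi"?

gofoggag and bakguwan both have last vowel 'a' yet inflect differently (vegofoggag, bakguwanum), so the last vowel is not what conditions the rule; the final letter is.
"guzimi" ends in -i. The stems ending in -i (geliti → gelitiori, lugli → lugliori, wihhi → wihhiori) add -ori.
So guzimi → guzimiori.

guzimiori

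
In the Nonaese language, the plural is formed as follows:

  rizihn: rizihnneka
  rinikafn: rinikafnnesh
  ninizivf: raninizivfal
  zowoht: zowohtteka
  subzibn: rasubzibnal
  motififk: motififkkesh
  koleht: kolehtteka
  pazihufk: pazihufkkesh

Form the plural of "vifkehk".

vifkehkkeka

rinikafn and rizihn both end in -n yet inflect differently (rinikafnnesh, rizihnneka), so the final letter is not what conditions the rule; the second-to-last letter is.
"vifkehk" has second-to-last letter 'h'. The stems whose second-to-last letter is 'h' (zowoht → zowohtteka, koleht → kolehtteka, rizihn → rizihnneka) double the final consonant and add -eka.
So vifkehk → vifkehkkeka.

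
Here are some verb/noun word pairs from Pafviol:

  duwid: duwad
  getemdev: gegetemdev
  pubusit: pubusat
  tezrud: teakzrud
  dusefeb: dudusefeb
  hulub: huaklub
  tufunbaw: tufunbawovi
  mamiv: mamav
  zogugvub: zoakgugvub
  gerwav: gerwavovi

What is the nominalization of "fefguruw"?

feakfguruw

mamiv and gerwav both end in -v yet inflect differently (mamav, gerwavovi), so the final letter is not what conditions the rule; the last vowel is.
"fefguruw" has last vowel 'u'. The stems whose last vowel is 'u' (zogugvub → zoakgugvub, tezrud → teakzrud, hulub → huaklub) insert -ak- after the first vowel.
So fefguruw → feakfguruw.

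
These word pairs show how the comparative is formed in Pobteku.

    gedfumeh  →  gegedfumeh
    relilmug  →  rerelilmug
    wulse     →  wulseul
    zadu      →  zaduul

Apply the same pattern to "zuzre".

zuzreul

gedfumeh and wulse both have last vowel 'e' yet inflect differently (gegedfumeh, wulseul), so the last vowel is not what conditions the rule; whether the stem ends in a vowel or a consonant is.
"zuzre" ends in a vowel. The stems ending in a vowel (wulse → wulseul, zadu → zaduul) add -ul.
So zuzre → zuzreul.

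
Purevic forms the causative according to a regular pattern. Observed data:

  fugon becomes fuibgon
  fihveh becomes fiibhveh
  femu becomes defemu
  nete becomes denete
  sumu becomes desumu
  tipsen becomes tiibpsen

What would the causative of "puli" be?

nete and tipsen both have last vowel 'e' yet inflect differently (denete, tiibpsen), so the last vowel is not what conditions the rule; whether the stem ends in a vowel or a consonant is.
"puli" ends in a vowel. The stems ending in a vowel (femu → defemu, sumu → desumu, nete → denete) add the prefix de-.
So puli → depuli.

depuli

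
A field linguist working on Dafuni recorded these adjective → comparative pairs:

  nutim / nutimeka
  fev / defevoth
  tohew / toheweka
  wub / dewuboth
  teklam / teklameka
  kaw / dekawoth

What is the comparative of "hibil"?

hibileka

"hibil" has 2 vowels. The stems with 2 vowels (tohew → toheweka, teklam → teklameka, nutim → nutimeka) add -eka.
So hibil → hibileka.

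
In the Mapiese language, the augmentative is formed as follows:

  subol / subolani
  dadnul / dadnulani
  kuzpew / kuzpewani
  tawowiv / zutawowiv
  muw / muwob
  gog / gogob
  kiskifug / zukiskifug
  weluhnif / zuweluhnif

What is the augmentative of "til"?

tilob

muw and kuzpew both end in -w yet inflect differently (muwob, kuzpewani), so the final letter is not what conditions the rule; the number of vowels is.
"til" has 1 vowel. The stems with 1 vowel (muw → muwob, gog → gogob) add -ob.
The other patterns: stems with 2 vowels add -ani; stems with 3 vowels add the prefix zu-.
So til → tilob.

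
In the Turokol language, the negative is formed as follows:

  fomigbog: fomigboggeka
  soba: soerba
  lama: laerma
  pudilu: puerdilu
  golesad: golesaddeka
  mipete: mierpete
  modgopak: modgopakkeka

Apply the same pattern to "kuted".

kuteddeka

"kuted" ends in a consonant. The stems ending in a consonant (golesad → golesaddeka, fomigbog → fomigboggeka, modgopak → modgopakkeka) double the final consonant and add -eka.
The other pattern: stems ending in a vowel insert -er- after the first vowel.
So kuted → kuteddeka.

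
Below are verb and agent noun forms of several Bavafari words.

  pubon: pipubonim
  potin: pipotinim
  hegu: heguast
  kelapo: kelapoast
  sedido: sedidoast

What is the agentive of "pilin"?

pipilinim

pubon and kelapo both have last vowel 'o' yet inflect differently (pipubonim, kelapoast), so the last vowel is not what conditions the rule; whether the stem ends in a vowel or a consonant is.
"pilin" ends in a consonant. The stems ending in a consonant (pubon → pipubonim, potin → pipotinim) add pi- … -im around the stem.
The other pattern: stems ending in a vowel add -ast.
So pilin → pipilinim.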